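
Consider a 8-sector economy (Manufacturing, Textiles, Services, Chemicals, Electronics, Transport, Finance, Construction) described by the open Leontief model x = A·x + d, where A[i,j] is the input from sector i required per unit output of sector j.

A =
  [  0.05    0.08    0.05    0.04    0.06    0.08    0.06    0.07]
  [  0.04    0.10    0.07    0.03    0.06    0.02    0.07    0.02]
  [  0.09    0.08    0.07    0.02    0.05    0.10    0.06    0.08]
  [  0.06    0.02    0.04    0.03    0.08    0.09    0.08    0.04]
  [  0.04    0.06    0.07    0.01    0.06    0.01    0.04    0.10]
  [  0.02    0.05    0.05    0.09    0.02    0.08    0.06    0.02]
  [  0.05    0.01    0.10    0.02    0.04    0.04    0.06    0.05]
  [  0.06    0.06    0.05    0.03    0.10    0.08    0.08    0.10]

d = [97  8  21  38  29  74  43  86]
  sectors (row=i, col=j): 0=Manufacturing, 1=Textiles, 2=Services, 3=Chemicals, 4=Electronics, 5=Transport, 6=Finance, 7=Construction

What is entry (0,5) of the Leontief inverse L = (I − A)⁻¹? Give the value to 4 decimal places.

L[0,5] = 0.1335

Form M = I − A:
  [  0.95   -0.08   -0.05   -0.04   -0.06   -0.08   -0.06   -0.07]
  [ -0.04    0.90   -0.07   -0.03   -0.06   -0.02   -0.07   -0.02]
  [ -0.09   -0.08    0.93   -0.02   -0.05   -0.10   -0.06   -0.08]
  [ -0.06   -0.02   -0.04    0.97   -0.08   -0.09   -0.08   -0.04]
  [ -0.04   -0.06   -0.07   -0.01    0.94   -0.01   -0.04   -0.10]
  [ -0.02   -0.05   -0.05   -0.09   -0.02    0.92   -0.06   -0.02]
  [ -0.05   -0.01   -0.10   -0.02   -0.04   -0.04    0.94   -0.05]
  [ -0.06   -0.06   -0.05   -0.03   -0.10   -0.08   -0.08    0.90]
Leontief inverse L = M⁻¹:
  [  1.0941    0.1326    0.1065    0.0711    0.1108    0.1335    0.1162    0.1224]
  [  0.0786    1.1456    0.1196    0.0523    0.1020    0.0615    0.1161    0.0637]
  [  0.1401    0.1413    1.1334    0.0566    0.1066    0.1627    0.1234    0.1396]
  [  0.0985    0.0635    0.0908    1.0583    0.1230    0.1379    0.1284    0.0880]
  [  0.0792    0.1057    0.1169    0.0317    1.1052    0.0537    0.0862    0.1491]
  [  0.0552    0.0872    0.0938    0.1158    0.0584    1.1253    0.1050    0.0570]
  [  0.0876    0.0502    0.1445    0.0426    0.0789    0.0856    1.1029    0.0946]
  [  0.1107    0.1191    0.1152    0.0642    0.1592    0.1402    0.1436    1.1643]
Total output x = L · d:
  x_0 = 1.0941·97 + 0.1326·8 + 0.1065·21 + 0.0711·38 + 0.1108·29 + 0.1335·74 + 0.1162·43 + 0.1224·86 = 140.7395
  x_1 = 0.0786·97 + 1.1456·8 + 0.1196·21 + 0.0523·38 + 0.1020·29 + 0.0615·74 + 0.1161·43 + 0.0637·86 = 39.2655
  x_2 = 0.1401·97 + 0.1413·8 + 1.1334·21 + 0.0566·38 + 0.1066·29 + 0.1627·74 + 0.1234·43 + 0.1396·86 = 73.1177
  x_3 = 0.0985·97 + 0.0635·8 + 0.0908·21 + 1.0583·38 + 0.1230·29 + 0.1379·74 + 0.1284·43 + 0.0880·86 = 79.0515
  x_4 = 0.0792·97 + 0.1057·8 + 0.1169·21 + 0.0317·38 + 1.1052·29 + 0.0537·74 + 0.0862·43 + 0.1491·86 = 64.7416
  x_5 = 0.0552·97 + 0.0872·8 + 0.0938·21 + 0.1158·38 + 0.0584·29 + 1.1253·74 + 0.1050·43 + 0.0570·86 = 106.8097
  x_6 = 0.0876·97 + 0.0502·8 + 0.1445·21 + 0.0426·38 + 0.0789·29 + 0.0856·74 + 1.1029·43 + 0.0946·86 = 77.7415
  x_7 = 0.1107·97 + 0.1191·8 + 0.1152·21 + 0.0642·38 + 0.1592·29 + 0.1402·74 + 0.1436·43 + 1.1643·86 = 137.8511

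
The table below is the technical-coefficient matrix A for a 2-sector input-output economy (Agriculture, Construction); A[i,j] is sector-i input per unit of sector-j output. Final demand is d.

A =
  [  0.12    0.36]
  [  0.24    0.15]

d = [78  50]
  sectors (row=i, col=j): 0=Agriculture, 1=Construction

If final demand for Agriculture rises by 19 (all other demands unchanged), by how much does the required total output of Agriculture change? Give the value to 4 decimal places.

Form M = I − A:
  [  0.88   -0.36]
  [ -0.24    0.85]
Leontief inverse L = M⁻¹:
  [  1.2848    0.5441]
  [  0.3628    1.3301]
Total output x = L · d:
  x_0 = 1.2848·78 + 0.5441·50 = 127.4184
  x_1 = 0.3628·78 + 1.3301·50 = 94.8005
Δx_0 = L[0,0] · Δd_0 = 1.2848 · 19 = 24.4105

24.4105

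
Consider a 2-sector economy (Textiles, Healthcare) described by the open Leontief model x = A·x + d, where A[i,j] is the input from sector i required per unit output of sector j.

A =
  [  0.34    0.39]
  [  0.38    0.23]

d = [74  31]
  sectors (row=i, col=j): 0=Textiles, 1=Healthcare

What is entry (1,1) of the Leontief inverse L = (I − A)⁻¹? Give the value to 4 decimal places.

L[1,1] = 1.8333

Form M = I − A:
  [  0.66   -0.39]
  [ -0.38    0.77]
Leontief inverse L = M⁻¹:
  [  2.1389    1.0833]
  [  1.0556    1.8333]
Total output x = L · d:
  x_0 = 2.1389·74 + 1.0833·31 = 191.8611
  x_1 = 1.0556·74 + 1.8333·31 = 134.9444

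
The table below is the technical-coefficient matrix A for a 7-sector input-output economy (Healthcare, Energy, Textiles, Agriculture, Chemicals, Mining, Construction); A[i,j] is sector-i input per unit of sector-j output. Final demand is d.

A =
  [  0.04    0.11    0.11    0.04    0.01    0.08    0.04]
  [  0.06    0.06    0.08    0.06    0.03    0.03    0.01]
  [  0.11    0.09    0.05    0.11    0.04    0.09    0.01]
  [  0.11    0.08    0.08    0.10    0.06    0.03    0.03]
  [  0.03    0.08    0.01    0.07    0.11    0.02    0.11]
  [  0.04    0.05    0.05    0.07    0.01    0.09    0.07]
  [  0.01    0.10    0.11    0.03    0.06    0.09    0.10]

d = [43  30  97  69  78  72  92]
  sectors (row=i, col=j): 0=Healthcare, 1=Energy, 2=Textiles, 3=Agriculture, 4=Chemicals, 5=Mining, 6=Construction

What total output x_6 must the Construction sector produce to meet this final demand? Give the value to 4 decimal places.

Form M = I − A:
  [  0.96   -0.11   -0.11   -0.04   -0.01   -0.08   -0.04]
  [ -0.06    0.94   -0.08   -0.06   -0.03   -0.03   -0.01]
  [ -0.11   -0.09    0.95   -0.11   -0.04   -0.09   -0.01]
  [ -0.11   -0.08   -0.08    0.90   -0.06   -0.03   -0.03]
  [ -0.03   -0.08   -0.01   -0.07    0.89   -0.02   -0.11]
  [ -0.04   -0.05   -0.05   -0.07   -0.01    0.91   -0.07]
  [ -0.01   -0.10   -0.11   -0.03   -0.06   -0.09    0.90]
Leontief inverse L = M⁻¹:
  [  1.0891    0.1687    0.1635    0.0949    0.0378    0.1283    0.0699]
  [  0.0997    1.1075    0.1214    0.1035    0.0539    0.0652    0.0332]
  [  0.1660    0.1596    1.1135    0.1725    0.0737    0.1420    0.0473]
  [  0.1662    0.1518    0.1430    1.1622    0.0972    0.0809    0.0676]
  [  0.0701    0.1422    0.0635    0.1199    1.1512    0.0617    0.1549]
  [  0.0808    0.1033    0.0998    0.1171    0.0364    1.1341    0.1024]
  [  0.0618    0.1693    0.1704    0.0921    0.0990    0.1462    1.1442]
Total output x = L · d:
  x_0 = 1.0891·43 + 0.1687·30 + 0.1635·97 + 0.0949·69 + 0.0378·78 + 0.1283·72 + 0.0699·92 = 92.9189
  x_1 = 0.0997·43 + 1.1075·30 + 0.1214·97 + 0.1035·69 + 0.0539·78 + 0.0652·72 + 0.0332·92 = 68.3687
  x_2 = 0.1660·43 + 0.1596·30 + 1.1135·97 + 0.1725·69 + 0.0737·78 + 0.1420·72 + 0.0473·92 = 152.1673
  x_3 = 0.1662·43 + 0.1518·30 + 0.1430·97 + 1.1622·69 + 0.0972·78 + 0.0809·72 + 0.0676·92 = 125.3861
  x_4 = 0.0701·43 + 0.1422·30 + 0.0635·97 + 0.1199·69 + 1.1512·78 + 0.0617·72 + 0.1549·92 = 130.1973
  x_5 = 0.0808·43 + 0.1033·30 + 0.0998·97 + 0.1171·69 + 0.0364·78 + 1.1341·72 + 0.1024·92 = 118.2549
  x_6 = 0.0618·43 + 0.1693·30 + 0.1704·97 + 0.0921·69 + 0.0990·78 + 0.1462·72 + 1.1442·92 = 154.1342

154.1342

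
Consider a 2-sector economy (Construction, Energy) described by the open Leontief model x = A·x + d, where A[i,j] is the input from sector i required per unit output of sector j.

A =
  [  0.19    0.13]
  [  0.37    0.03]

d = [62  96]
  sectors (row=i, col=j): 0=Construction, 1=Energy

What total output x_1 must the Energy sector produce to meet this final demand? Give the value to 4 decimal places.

Form M = I − A:
  [  0.81   -0.13]
  [ -0.37    0.97]
Leontief inverse L = M⁻¹:
  [  1.3151    0.1762]
  [  0.5016    1.0982]
Total output x = L · d:
  x_0 = 1.3151·62 + 0.1762·96 = 98.4544
  x_1 = 0.5016·62 + 1.0982·96 = 136.5239

136.5239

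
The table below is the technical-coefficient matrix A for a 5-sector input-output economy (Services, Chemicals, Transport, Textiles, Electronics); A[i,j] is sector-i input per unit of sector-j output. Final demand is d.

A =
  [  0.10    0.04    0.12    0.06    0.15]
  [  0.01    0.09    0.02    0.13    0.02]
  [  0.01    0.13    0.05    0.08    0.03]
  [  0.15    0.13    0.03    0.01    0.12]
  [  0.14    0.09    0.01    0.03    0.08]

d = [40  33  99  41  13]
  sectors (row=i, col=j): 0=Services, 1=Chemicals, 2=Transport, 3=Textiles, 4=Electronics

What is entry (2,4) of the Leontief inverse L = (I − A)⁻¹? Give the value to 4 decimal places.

L[2,4] = 0.0603

Form M = I − A:
  [  0.90   -0.04   -0.12   -0.06   -0.15]
  [ -0.01    0.91   -0.02   -0.13   -0.02]
  [ -0.01   -0.13    0.95   -0.08   -0.03]
  [ -0.15   -0.13   -0.03    0.99   -0.12]
  [ -0.14   -0.09   -0.01   -0.03    0.92]
Leontief inverse L = M⁻¹:
  [  1.1641    0.1090    0.1548    0.1038    0.2108]
  [  0.0474    1.1337    0.0354    0.1562    0.0539]
  [  0.0421    0.1763    1.0659    0.1137    0.0603]
  [  0.2068    0.1871    0.0653    1.0579    0.1779]
  [  0.1890    0.1355    0.0407    0.0668    1.1308]
Total output x = L · d:
  x_0 = 1.1641·40 + 0.1090·33 + 0.1548·99 + 0.1038·41 + 0.2108·13 = 72.4829
  x_1 = 0.0474·40 + 1.1337·33 + 0.0354·99 + 0.1562·41 + 0.0539·13 = 49.9149
  x_2 = 0.0421·40 + 0.1763·33 + 1.0659·99 + 0.1137·41 + 0.0603·13 = 118.4705
  x_3 = 0.2068·40 + 0.1871·33 + 0.0653·99 + 1.0579·41 + 0.1779·13 = 66.6019
  x_4 = 0.1890·40 + 0.1355·33 + 0.0407·99 + 0.0668·41 + 1.1308·13 = 33.5029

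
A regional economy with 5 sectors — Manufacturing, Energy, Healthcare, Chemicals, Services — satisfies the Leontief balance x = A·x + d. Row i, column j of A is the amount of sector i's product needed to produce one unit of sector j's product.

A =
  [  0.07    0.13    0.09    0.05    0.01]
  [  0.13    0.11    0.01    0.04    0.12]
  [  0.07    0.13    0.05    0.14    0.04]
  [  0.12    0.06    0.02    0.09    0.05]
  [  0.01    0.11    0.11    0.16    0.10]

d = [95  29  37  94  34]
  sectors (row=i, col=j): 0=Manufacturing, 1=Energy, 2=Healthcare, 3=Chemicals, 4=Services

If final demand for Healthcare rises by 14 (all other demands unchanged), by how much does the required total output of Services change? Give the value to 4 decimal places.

2.0837

Form M = I − A:
  [  0.93   -0.13   -0.09   -0.05   -0.01]
  [ -0.13    0.89   -0.01   -0.04   -0.12]
  [ -0.07   -0.13    0.95   -0.14   -0.04]
  [ -0.12   -0.06   -0.02    0.91   -0.05]
  [ -0.01   -0.11   -0.11   -0.16    0.90]
Leontief inverse L = M⁻¹:
  [  1.1241    0.1937    0.1162    0.0968    0.0489]
  [  0.1843    1.1855    0.0515    0.0997    0.1679]
  [  0.1362    0.2021    1.0820    0.1982    0.0876]
  [  0.1679    0.1188    0.0507    1.1357    0.0830]
  [  0.0815    0.1929    0.1488    0.2394    1.1576]
Total output x = L · d:
  x_0 = 1.1241·95 + 0.1937·29 + 0.1162·37 + 0.0968·94 + 0.0489·34 = 127.4650
  x_1 = 0.1843·95 + 1.1855·29 + 0.0515·37 + 0.0997·94 + 0.1679·34 = 68.8691
  x_2 = 0.1362·95 + 0.2021·29 + 1.0820·37 + 0.1982·94 + 0.0876·34 = 80.4448
  x_3 = 0.1679·95 + 0.1188·29 + 0.0507·37 + 1.1357·94 + 0.0830·34 = 130.8485
  x_4 = 0.0815·95 + 0.1929·29 + 0.1488·37 + 0.2394·94 + 1.1576·34 = 80.7055
Δx_4 = L[4,2] · Δd_2 = 0.1488 · 14 = 2.0837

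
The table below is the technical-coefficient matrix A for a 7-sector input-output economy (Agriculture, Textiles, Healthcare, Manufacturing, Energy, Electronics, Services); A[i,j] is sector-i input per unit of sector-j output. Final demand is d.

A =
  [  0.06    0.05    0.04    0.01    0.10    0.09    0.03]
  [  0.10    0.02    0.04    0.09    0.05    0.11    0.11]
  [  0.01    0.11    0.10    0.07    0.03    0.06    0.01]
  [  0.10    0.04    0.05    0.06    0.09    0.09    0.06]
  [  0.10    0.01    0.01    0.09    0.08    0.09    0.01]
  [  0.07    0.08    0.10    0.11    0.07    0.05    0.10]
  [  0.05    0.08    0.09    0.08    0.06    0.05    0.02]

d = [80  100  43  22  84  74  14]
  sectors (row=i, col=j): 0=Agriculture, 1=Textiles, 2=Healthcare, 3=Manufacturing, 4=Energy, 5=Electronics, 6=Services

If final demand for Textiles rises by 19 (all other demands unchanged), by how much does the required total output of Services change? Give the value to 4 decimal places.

2.3438

Form M = I − A:
  [  0.94   -0.05   -0.04   -0.01   -0.10   -0.09   -0.03]
  [ -0.10    0.98   -0.04   -0.09   -0.05   -0.11   -0.11]
  [ -0.01   -0.11    0.90   -0.07   -0.03   -0.06   -0.01]
  [ -0.10   -0.04   -0.05    0.94   -0.09   -0.09   -0.06]
  [ -0.10   -0.01   -0.01   -0.09    0.92   -0.09   -0.01]
  [ -0.07   -0.08   -0.10   -0.11   -0.07    0.95   -0.10]
  [ -0.05   -0.08   -0.09   -0.08   -0.06   -0.05    0.98]
Leontief inverse L = M⁻¹:
  [  1.1107    0.0868    0.0808    0.0628    0.1494    0.1439    0.0646]
  [  0.1668    1.0755    0.1011    0.1582    0.1193    0.1812    0.1563]
  [  0.0614    0.1515    1.1466    0.1260    0.0769    0.1177    0.0511]
  [  0.1639    0.0888    0.1033    1.1239    0.1547    0.1589    0.1026]
  [  0.1545    0.0465    0.0501    0.1396    1.1357    0.1464    0.0455]
  [  0.1439    0.1396    0.1653    0.1861    0.1427    1.1319    0.1501]
  [  0.1061    0.1234    0.1376    0.1375    0.1139    0.1126    1.0600]
Total output x = L · d:
  x_0 = 1.1107·80 + 0.0868·100 + 0.0808·43 + 0.0628·22 + 0.1494·84 + 0.1439·74 + 0.0646·14 = 126.4933
  x_1 = 0.1668·80 + 1.0755·100 + 0.1011·43 + 0.1582·22 + 0.1193·84 + 0.1812·74 + 0.1563·14 = 154.3461
  x_2 = 0.0614·80 + 0.1515·100 + 1.1466·43 + 0.1260·22 + 0.0769·84 + 0.1177·74 + 0.0511·14 = 88.0292
  x_3 = 0.1639·80 + 0.0888·100 + 0.1033·43 + 1.1239·22 + 0.1547·84 + 0.1589·74 + 0.1026·14 = 77.3411
  x_4 = 0.1545·80 + 0.0465·100 + 0.0501·43 + 0.1396·22 + 1.1357·84 + 0.1464·74 + 0.0455·14 = 129.0937
  x_5 = 0.1439·80 + 0.1396·100 + 0.1653·43 + 0.1861·22 + 0.1427·84 + 1.1319·74 + 0.1501·14 = 134.5259
  x_6 = 0.1061·80 + 0.1234·100 + 0.1376·43 + 0.1375·22 + 0.1139·84 + 0.1126·74 + 1.0600·14 = 62.5043
Δx_6 = L[6,1] · Δd_1 = 0.1234 · 19 = 2.3438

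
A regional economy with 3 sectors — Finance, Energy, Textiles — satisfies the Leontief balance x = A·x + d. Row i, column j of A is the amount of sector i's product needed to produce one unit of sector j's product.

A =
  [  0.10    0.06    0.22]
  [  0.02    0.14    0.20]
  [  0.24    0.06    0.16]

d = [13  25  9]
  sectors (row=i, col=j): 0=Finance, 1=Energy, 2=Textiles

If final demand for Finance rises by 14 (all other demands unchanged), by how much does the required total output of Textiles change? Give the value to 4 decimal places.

4.9278

Form M = I − A:
  [  0.90   -0.06   -0.22]
  [ -0.02    0.86   -0.20]
  [ -0.24   -0.06    0.84]
Leontief inverse L = M⁻¹:
  [  1.2045    0.1078    0.3411]
  [  0.1099    1.1923    0.3126]
  [  0.3520    0.1160    1.3103]
Total output x = L · d:
  x_0 = 1.2045·13 + 0.1078·25 + 0.3411·9 = 21.4242
  x_1 = 0.1099·13 + 1.1923·25 + 0.3126·9 = 34.0488
  x_2 = 0.3520·13 + 0.1160·25 + 1.3103·9 = 19.2675
Δx_2 = L[2,0] · Δd_0 = 0.3520 · 14 = 4.9278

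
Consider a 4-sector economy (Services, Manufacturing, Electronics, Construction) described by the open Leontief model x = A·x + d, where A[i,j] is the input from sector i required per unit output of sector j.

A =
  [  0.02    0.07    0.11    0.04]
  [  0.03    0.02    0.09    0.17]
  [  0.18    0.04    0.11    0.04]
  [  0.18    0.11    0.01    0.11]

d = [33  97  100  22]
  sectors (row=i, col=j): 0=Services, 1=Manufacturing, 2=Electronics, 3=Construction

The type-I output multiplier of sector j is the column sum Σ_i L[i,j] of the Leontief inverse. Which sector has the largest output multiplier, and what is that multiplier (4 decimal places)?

Form M = I − A:
  [  0.98   -0.07   -0.11   -0.04]
  [ -0.03    0.98   -0.09   -0.17]
  [ -0.18   -0.04    0.89   -0.04]
  [ -0.18   -0.11   -0.01    0.89]
Leontief inverse L = M⁻¹:
  [  1.0622    0.0896    0.1411    0.0712]
  [  0.0933    1.0557    0.1207    0.2113]
  [  0.2293    0.0723    1.1601    0.0763]
  [  0.2289    0.1494    0.0565    1.1650]
Total output x = L · d:
  x_0 = 1.0622·33 + 0.0896·97 + 0.1411·100 + 0.0712·22 = 59.4246
  x_1 = 0.0933·33 + 1.0557·97 + 0.1207·100 + 0.2113·22 = 122.1962
  x_2 = 0.2293·33 + 0.0723·97 + 1.1601·100 + 0.0763·22 = 132.2667
  x_3 = 0.2289·33 + 0.1494·97 + 0.0565·100 + 1.1650·22 = 53.3266
Output multipliers (column sums of L):
  Services: 1.6137
  Manufacturing: 1.3670
  Electronics: 1.4784
  Construction: 1.5237

Services (1.6137)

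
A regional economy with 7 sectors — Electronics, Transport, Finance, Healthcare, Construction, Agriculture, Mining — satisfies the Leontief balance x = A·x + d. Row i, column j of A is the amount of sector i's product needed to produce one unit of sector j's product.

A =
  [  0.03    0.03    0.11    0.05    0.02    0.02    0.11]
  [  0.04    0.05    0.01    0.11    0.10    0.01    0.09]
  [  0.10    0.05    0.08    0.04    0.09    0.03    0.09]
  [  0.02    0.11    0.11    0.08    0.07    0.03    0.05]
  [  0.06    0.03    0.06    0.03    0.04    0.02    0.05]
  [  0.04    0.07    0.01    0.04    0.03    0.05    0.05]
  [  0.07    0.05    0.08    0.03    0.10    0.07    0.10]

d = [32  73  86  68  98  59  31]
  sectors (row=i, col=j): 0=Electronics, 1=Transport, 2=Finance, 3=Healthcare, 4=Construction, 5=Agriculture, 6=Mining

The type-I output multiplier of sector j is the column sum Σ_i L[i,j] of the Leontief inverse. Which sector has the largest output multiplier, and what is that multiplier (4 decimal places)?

Form M = I − A:
  [  0.97   -0.03   -0.11   -0.05   -0.02   -0.02   -0.11]
  [ -0.04    0.95   -0.01   -0.11   -0.10   -0.01   -0.09]
  [ -0.10   -0.05    0.92   -0.04   -0.09   -0.03   -0.09]
  [ -0.02   -0.11   -0.11    0.92   -0.07   -0.03   -0.05]
  [ -0.06   -0.03   -0.06   -0.03    0.96   -0.02   -0.05]
  [ -0.04   -0.07   -0.01   -0.04   -0.03    0.95   -0.05]
  [ -0.07   -0.05   -0.08   -0.03   -0.10   -0.07    0.90]
Leontief inverse L = M⁻¹:
  [  1.0695    0.0656    0.1576    0.0823    0.0684    0.0443    0.1639]
  [  0.0751    1.0899    0.0609    0.1479    0.1475    0.0333    0.1425]
  [  0.1453    0.0908    1.1385    0.0805    0.1431    0.0570    0.1563]
  [  0.0647    0.1550    0.1628    1.1263    0.1283    0.0547    0.1124]
  [  0.0877    0.0555    0.0959    0.0551    1.0729    0.0365    0.0906]
  [  0.0637    0.0972    0.0402    0.0681    0.0627    1.0662    0.0880]
  [  0.1171    0.0926    0.1360    0.0707    0.1546    0.0992    1.1663]
Total output x = L · d:
  x_0 = 1.0695·32 + 0.0656·73 + 0.1576·86 + 0.0823·68 + 0.0684·98 + 0.0443·59 + 0.1639·31 = 72.5600
  x_1 = 0.0751·32 + 1.0899·73 + 0.0609·86 + 0.1479·68 + 0.1475·98 + 0.0333·59 + 0.1425·31 = 118.0970
  x_2 = 0.1453·32 + 0.0908·73 + 1.1385·86 + 0.0805·68 + 0.1431·98 + 0.0570·59 + 0.1563·31 = 136.8949
  x_3 = 0.0647·32 + 0.1550·73 + 0.1628·86 + 1.1263·68 + 0.1283·98 + 0.0547·59 + 0.1124·31 = 123.2673
  x_4 = 0.0877·32 + 0.0555·73 + 0.0959·86 + 0.0551·68 + 1.0729·98 + 0.0365·59 + 0.0906·31 = 128.9552
  x_5 = 0.0637·32 + 0.0972·73 + 0.0402·86 + 0.0681·68 + 0.0627·98 + 1.0662·59 + 0.0880·31 = 88.9961
  x_6 = 0.1171·32 + 0.0926·73 + 0.1360·86 + 0.0707·68 + 0.1546·98 + 0.0992·59 + 1.1663·31 = 84.1766
Output multipliers (column sums of L):
  Electronics: 1.6231
  Transport: 1.6467
  Finance: 1.7919
  Healthcare: 1.6310
  Construction: 1.7774
  Agriculture: 1.3911
  Mining: 1.9200

Mining (1.9200)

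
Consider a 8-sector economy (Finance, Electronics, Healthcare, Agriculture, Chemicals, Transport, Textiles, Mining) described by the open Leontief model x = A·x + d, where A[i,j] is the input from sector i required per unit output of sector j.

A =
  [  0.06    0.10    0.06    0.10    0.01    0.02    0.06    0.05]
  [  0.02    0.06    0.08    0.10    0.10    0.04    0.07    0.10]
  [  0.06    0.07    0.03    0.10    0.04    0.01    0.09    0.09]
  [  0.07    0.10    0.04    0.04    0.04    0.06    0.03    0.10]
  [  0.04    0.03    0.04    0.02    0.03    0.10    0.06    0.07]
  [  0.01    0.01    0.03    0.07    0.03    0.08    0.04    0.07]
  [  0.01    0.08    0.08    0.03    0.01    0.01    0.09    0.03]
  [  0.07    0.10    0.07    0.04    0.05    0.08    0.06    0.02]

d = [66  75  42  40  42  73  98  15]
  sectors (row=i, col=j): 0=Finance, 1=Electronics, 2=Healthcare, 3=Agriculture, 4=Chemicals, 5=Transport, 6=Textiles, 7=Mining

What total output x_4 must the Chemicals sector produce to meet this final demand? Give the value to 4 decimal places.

81.8828

Form M = I − A:
  [  0.94   -0.10   -0.06   -0.10   -0.01   -0.02   -0.06   -0.05]
  [ -0.02    0.94   -0.08   -0.10   -0.10   -0.04   -0.07   -0.10]
  [ -0.06   -0.07    0.97   -0.10   -0.04   -0.01   -0.09   -0.09]
  [ -0.07   -0.10   -0.04    0.96   -0.04   -0.06   -0.03   -0.10]
  [ -0.04   -0.03   -0.04   -0.02    0.97   -0.10   -0.06   -0.07]
  [ -0.01   -0.01   -0.03   -0.07   -0.03    0.92   -0.04   -0.07]
  [ -0.01   -0.08   -0.08   -0.03   -0.01   -0.01    0.91   -0.03]
  [ -0.07   -0.10   -0.07   -0.04   -0.05   -0.08   -0.06    0.98]
Leontief inverse L = M⁻¹:
  [  1.0980    0.1651    0.1091    0.1563    0.0479    0.0584    0.1140    0.1099]
  [  0.0658    1.1330    0.1362    0.1602    0.1427    0.0943    0.1349    0.1689]
  [  0.0999    0.1389    1.0825    0.1539    0.0771    0.0529    0.1466    0.1482]
  [  0.1082    0.1627    0.0903    1.0979    0.0792    0.1053    0.0851    0.1582]
  [  0.0671    0.0755    0.0773    0.0627    1.0562    0.1354    0.1030    0.1129]
  [  0.0358    0.0511    0.0615    0.1047    0.0533    1.1135    0.0755    0.1090]
  [  0.0348    0.1257    0.1168    0.0706    0.0375    0.0348    1.1335    0.0724]
  [  0.1052    0.1597    0.1188    0.0994    0.0873    0.1218    0.1167    1.0816]
Total output x = L · d:
  x_0 = 1.0980·66 + 0.1651·75 + 0.1091·42 + 0.1563·40 + 0.0479·42 + 0.0584·73 + 0.1140·98 + 0.1099·15 = 114.7912
  x_1 = 0.0658·66 + 1.1330·75 + 0.1362·42 + 0.1602·40 + 0.1427·42 + 0.0943·73 + 0.1349·98 + 0.1689·15 = 130.0848
  x_2 = 0.0999·66 + 0.1389·75 + 1.0825·42 + 0.1539·40 + 0.0771·42 + 0.0529·73 + 0.1466·98 + 0.1482·15 = 92.3164
  x_3 = 0.1082·66 + 0.1627·75 + 0.0903·42 + 1.0979·40 + 0.0792·42 + 0.1053·73 + 0.0851·98 + 0.1582·15 = 88.7766
  x_4 = 0.0671·66 + 0.0755·75 + 0.0773·42 + 0.0627·40 + 1.0562·42 + 0.1354·73 + 0.1030·98 + 0.1129·15 = 81.8828
  x_5 = 0.0358·66 + 0.0511·75 + 0.0615·42 + 0.1047·40 + 0.0533·42 + 1.1135·73 + 0.0755·98 + 0.1090·15 = 105.5278
  x_6 = 0.0348·66 + 0.1257·75 + 0.1168·42 + 0.0706·40 + 0.0375·42 + 0.0348·73 + 1.1335·98 + 0.0724·15 = 135.7367
  x_7 = 0.1052·66 + 0.1597·75 + 0.1188·42 + 0.0994·40 + 0.0873·42 + 0.1218·73 + 0.1167·98 + 1.0816·15 = 68.0996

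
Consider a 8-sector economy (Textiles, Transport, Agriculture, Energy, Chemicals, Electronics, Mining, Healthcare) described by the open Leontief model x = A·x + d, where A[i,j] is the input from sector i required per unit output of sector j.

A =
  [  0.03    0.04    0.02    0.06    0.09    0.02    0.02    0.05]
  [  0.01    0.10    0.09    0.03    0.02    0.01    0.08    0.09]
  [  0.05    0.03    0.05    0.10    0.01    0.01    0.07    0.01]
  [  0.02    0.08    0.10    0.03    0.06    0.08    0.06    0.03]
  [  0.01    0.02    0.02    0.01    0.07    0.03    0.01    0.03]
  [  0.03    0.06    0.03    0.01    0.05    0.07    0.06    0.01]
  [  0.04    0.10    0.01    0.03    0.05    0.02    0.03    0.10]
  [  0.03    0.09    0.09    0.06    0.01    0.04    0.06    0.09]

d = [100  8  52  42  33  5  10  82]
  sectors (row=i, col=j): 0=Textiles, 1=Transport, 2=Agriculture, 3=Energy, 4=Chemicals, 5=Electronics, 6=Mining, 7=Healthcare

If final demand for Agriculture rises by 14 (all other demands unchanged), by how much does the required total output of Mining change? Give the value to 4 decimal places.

Form M = I − A:
  [  0.97   -0.04   -0.02   -0.06   -0.09   -0.02   -0.02   -0.05]
  [ -0.01    0.90   -0.09   -0.03   -0.02   -0.01   -0.08   -0.09]
  [ -0.05   -0.03    0.95   -0.10   -0.01   -0.01   -0.07   -0.01]
  [ -0.02   -0.08   -0.10    0.97   -0.06   -0.08   -0.06   -0.03]
  [ -0.01   -0.02   -0.02   -0.01    0.93   -0.03   -0.01   -0.03]
  [ -0.03   -0.06   -0.03   -0.01   -0.05    0.93   -0.06   -0.01]
  [ -0.04   -0.10   -0.01   -0.03   -0.05   -0.02    0.97   -0.10]
  [ -0.03   -0.09   -0.09   -0.06   -0.01   -0.04   -0.06    0.91]
Leontief inverse L = M⁻¹:
  [  1.0424    0.0727    0.0485    0.0794    0.1133    0.0385    0.0442    0.0766]
  [  0.0305    1.1522    0.1323    0.0639    0.0427    0.0297    0.1197    0.1341]
  [  0.0653    0.0672    1.0797    0.1234    0.0345    0.0292    0.0970    0.0383]
  [  0.0404    0.1269    0.1369    1.0606    0.0880    0.1027    0.0981    0.0661]
  [  0.0174    0.0376    0.0347    0.0209    1.0834    0.0403    0.0237    0.0445]
  [  0.0432    0.0932    0.0528    0.0278    0.0719    1.0859    0.0843    0.0366]
  [  0.0552    0.1453    0.0479    0.0555    0.0733    0.0393    1.0627    0.1394]
  [  0.0522    0.1454    0.1364    0.0962    0.0371    0.0646    0.1034    1.1341]
Total output x = L · d:
  x_0 = 1.0424·100 + 0.0727·8 + 0.0485·52 + 0.0794·42 + 0.1133·33 + 0.0385·5 + 0.0442·10 + 0.0766·82 = 121.3324
  x_1 = 0.0305·100 + 1.1522·8 + 0.1323·52 + 0.0639·42 + 0.0427·33 + 0.0297·5 + 0.1197·10 + 0.1341·82 = 35.5792
  x_2 = 0.0653·100 + 0.0672·8 + 1.0797·52 + 0.1234·42 + 0.0345·33 + 0.0292·5 + 0.0970·10 + 0.0383·82 = 73.7927
  x_3 = 0.0404·100 + 0.1269·8 + 0.1369·52 + 1.0606·42 + 0.0880·33 + 0.1027·5 + 0.0981·10 + 0.0661·82 = 66.5358
  x_4 = 0.0174·100 + 0.0376·8 + 0.0347·52 + 0.0209·42 + 1.0834·33 + 0.0403·5 + 0.0237·10 + 0.0445·82 = 44.5587
  x_5 = 0.0432·100 + 0.0932·8 + 0.0528·52 + 0.0278·42 + 0.0719·33 + 1.0859·5 + 0.0843·10 + 0.0366·82 = 20.6275
  x_6 = 0.0552·100 + 0.1453·8 + 0.0479·52 + 0.0555·42 + 0.0733·33 + 0.0393·5 + 1.0627·10 + 0.1394·82 = 36.1807
  x_7 = 0.0522·100 + 0.1454·8 + 0.1364·52 + 0.0962·42 + 0.0371·33 + 0.0646·5 + 0.1034·10 + 1.1341·82 = 113.0957
Δx_6 = L[6,2] · Δd_2 = 0.0479 · 14 = 0.6712

0.6712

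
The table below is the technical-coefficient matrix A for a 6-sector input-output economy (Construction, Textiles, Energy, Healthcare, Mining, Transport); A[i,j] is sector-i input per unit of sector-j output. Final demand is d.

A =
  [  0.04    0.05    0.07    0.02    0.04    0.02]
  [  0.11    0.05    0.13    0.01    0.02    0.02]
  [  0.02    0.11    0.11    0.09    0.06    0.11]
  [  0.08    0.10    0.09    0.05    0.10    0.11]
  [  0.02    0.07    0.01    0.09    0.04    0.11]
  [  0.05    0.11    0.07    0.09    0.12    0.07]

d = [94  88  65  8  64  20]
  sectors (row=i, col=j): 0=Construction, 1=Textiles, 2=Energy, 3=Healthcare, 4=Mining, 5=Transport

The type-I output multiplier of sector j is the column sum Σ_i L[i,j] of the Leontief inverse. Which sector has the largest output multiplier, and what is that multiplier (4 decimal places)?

Textiles (1.8382)

Form M = I − A:
  [  0.96   -0.05   -0.07   -0.02   -0.04   -0.02]
  [ -0.11    0.95   -0.13   -0.01   -0.02   -0.02]
  [ -0.02   -0.11    0.89   -0.09   -0.06   -0.11]
  [ -0.08   -0.10   -0.09    0.95   -0.10   -0.11]
  [ -0.02   -0.07   -0.01   -0.09    0.96   -0.11]
  [ -0.05   -0.11   -0.07   -0.09   -0.12    0.93]
Leontief inverse L = M⁻¹:
  [  1.0609    0.0830    0.1046    0.0438    0.0632    0.0496]
  [  0.1369    1.0957    0.1803    0.0420    0.0515    0.0589]
  [  0.0696    0.1852    1.1859    0.1437    0.1179    0.1767]
  [  0.1276    0.1734    0.1625    1.1039    0.1559    0.1747]
  [  0.0560    0.1205    0.0589    0.1251    1.0824    0.1536]
  [  0.0980    0.1803    0.1395    0.1411    0.1731    1.1349]
Total output x = L · d:
  x_0 = 1.0609·94 + 0.0830·88 + 0.1046·65 + 0.0438·8 + 0.0632·64 + 0.0496·20 = 119.2162
  x_1 = 0.1369·94 + 1.0957·88 + 0.1803·65 + 0.0420·8 + 0.0515·64 + 0.0589·20 = 125.8284
  x_2 = 0.0696·94 + 0.1852·88 + 1.1859·65 + 0.1437·8 + 0.1179·64 + 0.1767·20 = 112.1527
  x_3 = 0.1276·94 + 0.1734·88 + 0.1625·65 + 1.1039·8 + 0.1559·64 + 0.1747·20 = 60.1212
  x_4 = 0.0560·94 + 0.1205·88 + 0.0589·65 + 0.1251·8 + 1.0824·64 + 0.1536·20 = 93.0434
  x_5 = 0.0980·94 + 0.1803·88 + 0.1395·65 + 0.1411·8 + 0.1731·64 + 1.1349·20 = 69.0632
Output multipliers (column sums of L):
  Construction: 1.5491
  Textiles: 1.8382
  Energy: 1.8317
  Healthcare: 1.5995
  Mining: 1.6442
  Transport: 1.7484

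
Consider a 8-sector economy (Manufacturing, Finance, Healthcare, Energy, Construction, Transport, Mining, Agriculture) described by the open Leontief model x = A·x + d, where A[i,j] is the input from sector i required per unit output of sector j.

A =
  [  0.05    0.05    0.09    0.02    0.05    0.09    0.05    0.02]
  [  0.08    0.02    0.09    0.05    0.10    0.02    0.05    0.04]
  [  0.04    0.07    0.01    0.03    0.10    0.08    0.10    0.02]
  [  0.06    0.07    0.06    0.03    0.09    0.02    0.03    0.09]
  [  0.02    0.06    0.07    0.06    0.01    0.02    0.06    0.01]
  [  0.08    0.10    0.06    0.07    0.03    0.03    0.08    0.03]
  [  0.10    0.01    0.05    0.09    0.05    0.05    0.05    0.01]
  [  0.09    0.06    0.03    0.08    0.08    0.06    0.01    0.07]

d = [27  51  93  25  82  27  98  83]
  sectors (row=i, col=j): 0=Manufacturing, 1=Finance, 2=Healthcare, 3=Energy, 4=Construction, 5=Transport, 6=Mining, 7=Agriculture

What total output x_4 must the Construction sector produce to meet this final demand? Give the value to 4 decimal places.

116.0887

Form M = I − A:
  [  0.95   -0.05   -0.09   -0.02   -0.05   -0.09   -0.05   -0.02]
  [ -0.08    0.98   -0.09   -0.05   -0.10   -0.02   -0.05   -0.04]
  [ -0.04   -0.07    0.99   -0.03   -0.10   -0.08   -0.10   -0.02]
  [ -0.06   -0.07   -0.06    0.97   -0.09   -0.02   -0.03   -0.09]
  [ -0.02   -0.06   -0.07   -0.06    0.99   -0.02   -0.06   -0.01]
  [ -0.08   -0.10   -0.06   -0.07   -0.03    0.97   -0.08   -0.03]
  [ -0.10   -0.01   -0.05   -0.09   -0.05   -0.05    0.95   -0.01]
  [ -0.09   -0.06   -0.03   -0.08   -0.08   -0.06   -0.01    0.93]
Leontief inverse L = M⁻¹:
  [  1.0962    0.0917    0.1320    0.0586    0.0953    0.1252    0.0953    0.0421]
  [  0.1247    1.0625    0.1339    0.0888    0.1470    0.0582    0.0943    0.0643]
  [  0.0902    0.1099    1.0583    0.0741    0.1434    0.1125    0.1432    0.0433]
  [  0.1078    0.1118    0.1054    1.0712    0.1396    0.0569    0.0713    0.1172]
  [  0.0554    0.0878    0.1007    0.0878    1.0483    0.0452    0.0912    0.0293]
  [  0.1345    0.1422    0.1111    0.1126    0.0862    1.0697    0.1260    0.0591]
  [  0.1431    0.0504    0.0930    0.1243    0.0934    0.0848    1.0899    0.0347]
  [  0.1413    0.1079    0.0814    0.1221    0.1321    0.0982    0.0537    1.1017]
Total output x = L · d:
  x_0 = 1.0962·27 + 0.0917·51 + 0.1320·93 + 0.0586·25 + 0.0953·82 + 0.1252·27 + 0.0953·98 + 0.0421·83 = 72.0370
  x_1 = 0.1247·27 + 1.0625·51 + 0.1339·93 + 0.0888·25 + 0.1470·82 + 0.0582·27 + 0.0943·98 + 0.0643·83 = 100.4330
  x_2 = 0.0902·27 + 0.1099·51 + 1.0583·93 + 0.0741·25 + 0.1434·82 + 0.1125·27 + 0.1432·98 + 0.0433·83 = 140.7393
  x_3 = 0.1078·27 + 0.1118·51 + 0.1054·93 + 1.0712·25 + 0.1396·82 + 0.0569·27 + 0.0713·98 + 0.1172·83 = 74.8828
  x_4 = 0.0554·27 + 0.0878·51 + 0.1007·93 + 0.0878·25 + 1.0483·82 + 0.0452·27 + 0.0912·98 + 0.0293·83 = 116.0887
  x_5 = 0.1345·27 + 0.1422·51 + 0.1111·93 + 0.1126·25 + 0.0862·82 + 1.0697·27 + 0.1260·98 + 0.0591·83 = 77.2232
  x_6 = 0.1431·27 + 0.0504·51 + 0.0930·93 + 0.1243·25 + 0.0934·82 + 0.0848·27 + 1.0899·98 + 0.0347·83 = 137.8435
  x_7 = 0.1413·27 + 0.1079·51 + 0.0814·93 + 0.1221·25 + 0.1321·82 + 0.0982·27 + 0.0537·98 + 1.1017·83 = 130.1302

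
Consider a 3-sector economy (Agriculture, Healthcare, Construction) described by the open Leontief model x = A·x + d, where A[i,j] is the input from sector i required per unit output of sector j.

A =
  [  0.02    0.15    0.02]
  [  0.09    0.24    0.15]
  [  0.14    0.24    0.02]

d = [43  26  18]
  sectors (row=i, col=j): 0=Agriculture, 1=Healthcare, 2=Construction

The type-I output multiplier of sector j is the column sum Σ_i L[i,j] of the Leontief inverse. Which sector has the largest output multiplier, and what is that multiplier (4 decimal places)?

Healthcare (2.0211)

Form M = I − A:
  [  0.98   -0.15   -0.02]
  [ -0.09    0.76   -0.15]
  [ -0.14   -0.24    0.98]
Leontief inverse L = M⁻¹:
  [  1.0490    0.2247    0.0558]
  [  0.1616    1.4172    0.2202]
  [  0.1894    0.3792    1.0823]
Total output x = L · d:
  x_0 = 1.0490·43 + 0.2247·26 + 0.0558·18 = 51.9530
  x_1 = 0.1616·43 + 1.4172·26 + 0.2202·18 = 47.7614
  x_2 = 0.1894·43 + 0.3792·26 + 1.0823·18 = 37.4859
Output multipliers (column sums of L):
  Agriculture: 1.4001
  Healthcare: 2.0211
  Construction: 1.3583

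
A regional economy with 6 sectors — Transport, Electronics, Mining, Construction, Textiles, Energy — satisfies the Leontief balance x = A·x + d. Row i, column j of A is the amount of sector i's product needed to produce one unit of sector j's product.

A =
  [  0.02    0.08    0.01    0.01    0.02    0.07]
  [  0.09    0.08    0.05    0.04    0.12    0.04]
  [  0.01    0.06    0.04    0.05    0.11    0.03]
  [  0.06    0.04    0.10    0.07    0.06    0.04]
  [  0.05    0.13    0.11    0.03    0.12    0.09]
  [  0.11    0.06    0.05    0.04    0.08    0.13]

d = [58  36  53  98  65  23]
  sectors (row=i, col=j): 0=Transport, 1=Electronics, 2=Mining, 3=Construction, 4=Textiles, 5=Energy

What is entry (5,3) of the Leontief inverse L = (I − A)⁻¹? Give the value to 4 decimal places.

Form M = I − A:
  [  0.98   -0.08   -0.01   -0.01   -0.02   -0.07]
  [ -0.09    0.92   -0.05   -0.04   -0.12   -0.04]
  [ -0.01   -0.06    0.96   -0.05   -0.11   -0.03]
  [ -0.06   -0.04   -0.10    0.93   -0.06   -0.04]
  [ -0.05   -0.13   -0.11   -0.03    0.88   -0.09]
  [ -0.11   -0.06   -0.05   -0.04   -0.08    0.87]
Leontief inverse L = M⁻¹:
  [  1.0456    0.1076    0.0300    0.0233    0.0526    0.0966]
  [  0.1286    1.1385    0.0929    0.0650    0.1822    0.0877]
  [  0.0403    0.1037    1.0766    0.0707    0.1604    0.0650]
  [  0.0907    0.0853    0.1363    1.0942    0.1124    0.0779]
  [  0.1026    0.2025    0.1642    0.0640    1.2049    0.1508]
  [  0.1570    0.1206    0.0934    0.0677    0.1444    1.1889]
Total output x = L · d:
  x_0 = 1.0456·58 + 0.1076·36 + 0.0300·53 + 0.0233·98 + 0.0526·65 + 0.0966·23 = 74.0304
  x_1 = 0.1286·58 + 1.1385·36 + 0.0929·53 + 0.0650·98 + 0.1822·65 + 0.0877·23 = 73.5959
  x_2 = 0.0403·58 + 0.1037·36 + 1.0766·53 + 0.0707·98 + 0.1604·65 + 0.0650·23 = 81.9829
  x_3 = 0.0907·58 + 0.0853·36 + 0.1363·53 + 1.0942·98 + 0.1124·65 + 0.0779·23 = 131.8867
  x_4 = 0.1026·58 + 0.2025·36 + 0.1642·53 + 0.0640·98 + 1.2049·65 + 0.1508·23 = 110.0027
  x_5 = 0.1570·58 + 0.1206·36 + 0.0934·53 + 0.0677·98 + 0.1444·65 + 1.1889·23 = 61.7631

L[5,3] = 0.0677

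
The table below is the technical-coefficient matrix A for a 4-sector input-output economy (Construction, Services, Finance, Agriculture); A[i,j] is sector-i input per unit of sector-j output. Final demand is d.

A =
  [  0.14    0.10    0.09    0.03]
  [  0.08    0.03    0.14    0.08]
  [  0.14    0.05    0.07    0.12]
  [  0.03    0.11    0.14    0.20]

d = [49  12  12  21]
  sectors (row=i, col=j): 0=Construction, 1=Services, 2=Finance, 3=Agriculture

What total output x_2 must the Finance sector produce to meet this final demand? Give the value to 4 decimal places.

Form M = I − A:
  [  0.86   -0.10   -0.09   -0.03]
  [ -0.08    0.97   -0.14   -0.08]
  [ -0.14   -0.05    0.93   -0.12]
  [ -0.03   -0.11   -0.14    0.80]
Leontief inverse L = M⁻¹:
  [  1.2032    0.1410    0.1500    0.0817]
  [  0.1364    1.0711    0.1958    0.1416]
  [  0.2012    0.1008    1.1383    0.1884]
  [  0.0991    0.1702    0.2317    1.3055]
Total output x = L · d:
  x_0 = 1.2032·49 + 0.1410·12 + 0.1500·12 + 0.0817·21 = 64.1637
  x_1 = 0.1364·49 + 1.0711·12 + 0.1958·12 + 0.1416·21 = 24.8625
  x_2 = 0.2012·49 + 0.1008·12 + 1.1383·12 + 0.1884·21 = 28.6854
  x_3 = 0.0991·49 + 0.1702·12 + 0.2317·12 + 1.3055·21 = 37.0947

28.6854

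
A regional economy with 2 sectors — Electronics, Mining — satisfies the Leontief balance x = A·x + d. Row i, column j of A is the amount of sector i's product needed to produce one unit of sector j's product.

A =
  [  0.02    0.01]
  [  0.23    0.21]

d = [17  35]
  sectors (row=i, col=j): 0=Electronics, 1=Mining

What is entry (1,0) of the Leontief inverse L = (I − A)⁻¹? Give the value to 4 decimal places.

L[1,0] = 0.2980

Form M = I − A:
  [  0.98   -0.01]
  [ -0.23    0.79]
Leontief inverse L = M⁻¹:
  [  1.0234    0.0130]
  [  0.2980    1.2696]
Total output x = L · d:
  x_0 = 1.0234·17 + 0.0130·35 = 17.8521
  x_1 = 0.2980·17 + 1.2696·35 = 49.5012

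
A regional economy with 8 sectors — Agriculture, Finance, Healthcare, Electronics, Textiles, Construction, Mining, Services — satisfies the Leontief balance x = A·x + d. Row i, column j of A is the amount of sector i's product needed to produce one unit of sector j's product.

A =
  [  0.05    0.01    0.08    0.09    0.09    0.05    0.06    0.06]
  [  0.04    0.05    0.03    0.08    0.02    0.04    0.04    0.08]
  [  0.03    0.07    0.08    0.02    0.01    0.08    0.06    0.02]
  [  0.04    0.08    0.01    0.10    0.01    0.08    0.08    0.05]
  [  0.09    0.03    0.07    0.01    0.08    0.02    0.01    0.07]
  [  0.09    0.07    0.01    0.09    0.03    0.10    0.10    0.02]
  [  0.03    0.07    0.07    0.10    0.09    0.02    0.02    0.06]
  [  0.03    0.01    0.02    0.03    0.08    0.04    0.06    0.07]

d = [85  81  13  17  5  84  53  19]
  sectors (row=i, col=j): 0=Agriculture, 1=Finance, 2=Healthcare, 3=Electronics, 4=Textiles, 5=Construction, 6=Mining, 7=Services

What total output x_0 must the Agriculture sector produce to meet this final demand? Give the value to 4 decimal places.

117.4985

Form M = I − A:
  [  0.95   -0.01   -0.08   -0.09   -0.09   -0.05   -0.06   -0.06]
  [ -0.04    0.95   -0.03   -0.08   -0.02   -0.04   -0.04   -0.08]
  [ -0.03   -0.07    0.92   -0.02   -0.01   -0.08   -0.06   -0.02]
  [ -0.04   -0.08   -0.01    0.90   -0.01   -0.08   -0.08   -0.05]
  [ -0.09   -0.03   -0.07   -0.01    0.92   -0.02   -0.01   -0.07]
  [ -0.09   -0.07   -0.01   -0.09   -0.03    0.90   -0.10   -0.02]
  [ -0.03   -0.07   -0.07   -0.10   -0.09   -0.02    0.98   -0.06]
  [ -0.03   -0.01   -0.02   -0.03   -0.08   -0.04   -0.06    0.93]
Leontief inverse L = M⁻¹:
  [  1.0931    0.0526    0.1198    0.1430    0.1335    0.0964    0.1057    0.1042]
  [  0.0709    1.0823    0.0561    0.1252    0.0526    0.0762    0.0776    0.1162]
  [  0.0618    0.1054    1.1092    0.0649    0.0390    0.1178    0.0969    0.0521]
  [  0.0786    0.1225    0.0401    1.1608    0.0479    0.1246    0.1259    0.0933]
  [  0.1231    0.0563    0.1042    0.0457    1.1170    0.0531    0.0432    0.1055]
  [  0.1365    0.1176    0.0488    0.1602    0.0765    1.1506    0.1516    0.0689]
  [  0.0688    0.1087    0.1045    0.1479    0.1267    0.0621    1.0615    0.1033]
  [  0.0608    0.0365    0.0474    0.0652    0.1148    0.0685    0.0891    1.1027]
Total output x = L · d:
  x_0 = 1.0931·85 + 0.0526·81 + 0.1198·13 + 0.1430·17 + 0.1335·5 + 0.0964·84 + 0.1057·53 + 0.1042·19 = 117.4985
  x_1 = 0.0709·85 + 1.0823·81 + 0.0561·13 + 0.1252·17 + 0.0526·5 + 0.0762·84 + 0.0776·53 + 0.1162·19 = 109.5398
  x_2 = 0.0618·85 + 0.1054·81 + 1.1092·13 + 0.0649·17 + 0.0390·5 + 0.1178·84 + 0.0969·53 + 0.0521·19 = 45.5325
  x_3 = 0.0786·85 + 0.1225·81 + 0.0401·13 + 1.1608·17 + 0.0479·5 + 0.1246·84 + 0.1259·53 + 0.0933·19 = 56.0033
  x_4 = 0.1231·85 + 0.0563·81 + 0.1042·13 + 0.0457·17 + 1.1170·5 + 0.0531·84 + 0.0432·53 + 0.1055·19 = 31.5014
  x_5 = 0.1365·85 + 0.1176·81 + 0.0488·13 + 0.1602·17 + 0.0765·5 + 1.1506·84 + 0.1516·53 + 0.0689·19 = 130.8666
  x_6 = 0.0688·85 + 0.1087·81 + 0.1045·13 + 0.1479·17 + 0.1267·5 + 0.0621·84 + 1.0615·53 + 0.1033·19 = 82.5958
  x_7 = 0.0608·85 + 0.0365·81 + 0.0474·13 + 0.0652·17 + 0.1148·5 + 0.0685·84 + 0.0891·53 + 1.1027·19 = 41.8512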